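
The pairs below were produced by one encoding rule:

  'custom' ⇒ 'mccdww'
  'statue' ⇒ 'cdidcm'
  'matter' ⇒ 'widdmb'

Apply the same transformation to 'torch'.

dwbmr

Two shifts are in play — +8 for a/e/i/o/u, +10 for every other letter.
Applying it to torch: t(cons)+10=d, o(vowel)+8=w, r(cons)+10=b, c(cons)+10=m, h(cons)+10=r.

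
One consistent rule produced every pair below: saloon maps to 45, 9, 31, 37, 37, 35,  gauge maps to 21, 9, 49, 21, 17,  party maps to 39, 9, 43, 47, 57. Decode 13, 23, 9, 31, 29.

chalk

s(#19)→45 and a(#1)→9: differences scale by 2, so n = 2·pos + 7. The formula is n = 2×(alphabet index, a=1) + 7.
Decoding 13, 23, 9, 31, 29: 13→(13−7)÷2=3=c, 23→(23−7)÷2=8=h, 9→(9−7)÷2=1=a, 31→(31−7)÷2=12=l, 29→(29−7)÷2=11=k.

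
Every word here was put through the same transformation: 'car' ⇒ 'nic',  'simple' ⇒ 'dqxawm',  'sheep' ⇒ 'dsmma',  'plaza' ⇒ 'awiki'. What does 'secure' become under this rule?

The shift depends on letter class: consonant c→n is +11, but vowel a→i is +8. Vowels shift forward by 8 and consonants shift forward by 11.
On secure: s(cons)+11=d, e(vowel)+8=m, c(cons)+11=n, u(vowel)+8=c, r(cons)+11=c, e(vowel)+8=m.

dmnccm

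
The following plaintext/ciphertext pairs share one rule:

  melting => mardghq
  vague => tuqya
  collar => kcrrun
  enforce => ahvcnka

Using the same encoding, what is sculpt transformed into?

ikyrxd

m(12)→m(12) and e(4)→a(0) fit y≡21x+20 (mod 26); the inverse of 21 mod 26 is 5. Each letter's alphabet position (a=0..z=25) is mapped through 21·x+20 mod 26 — an affine cipher.
Applying it to sculpt: s(18)→21·18+20≡8=i; c(2)→21·2+20≡10=k; u(20)→21·20+20≡24=y; l(11)→21·11+20≡17=r; p(15)→21·15+20≡23=x; t(19)→21·19+20≡3=d (all mod 26).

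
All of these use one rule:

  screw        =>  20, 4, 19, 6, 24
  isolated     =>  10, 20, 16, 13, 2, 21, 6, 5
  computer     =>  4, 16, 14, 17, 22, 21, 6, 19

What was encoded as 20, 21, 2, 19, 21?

start

s is letter #19 and maps to 20: an offset of 1. The number is (letter's place in the alphabet, a=1) + 1.
Undoing it on 20, 21, 2, 19, 21: 20→(20−1)÷1=19=s, 21→(21−1)÷1=20=t, 2→(2−1)÷1=1=a, 19→(19−1)÷1=18=r, 21→(21−1)÷1=20=t.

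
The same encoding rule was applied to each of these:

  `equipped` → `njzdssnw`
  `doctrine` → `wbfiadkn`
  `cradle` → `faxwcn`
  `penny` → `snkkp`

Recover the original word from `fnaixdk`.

e(4)→n(13) and q(16)→j(9) fit y≡17x+23 (mod 26); the inverse of 17 mod 26 is 23. Treating letters as 0–25, the rule is x ↦ 17x + 23 (mod 26).
Reversing it on fnaixdk: f(5)→23·(5−23)≡2=c; n(13)→23·(13−23)≡4=e; a(0)→23·(0−23)≡17=r; i(8)→23·(8−23)≡19=t; x(23)→23·(23−23)≡0=a; d(3)→23·(3−23)≡8=i; k(10)→23·(10−23)≡13=n (all mod 26).

certain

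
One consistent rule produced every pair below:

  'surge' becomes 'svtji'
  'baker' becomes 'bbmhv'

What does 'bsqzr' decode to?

In surge: s→s is +0, u→v is +1, r→t is +2, g→j is +3 — the shift increases by 1 each position. Letter i (0-indexed) is shifted by i+0, so successive shifts are 0, 1, 2, ….
Decoding bsqzr: b−0=b, s−1=r, q−2=o, z−3=w, r−4=n.

brown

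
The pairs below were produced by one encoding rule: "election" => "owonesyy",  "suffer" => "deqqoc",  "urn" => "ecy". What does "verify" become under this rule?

gocsqj

Vowels shift forward by 10 and consonants shift forward by 11.
Applying it to verify: v(cons)+11=g, e(vowel)+10=o, r(cons)+11=c, i(vowel)+10=s, f(cons)+11=q, y(cons)+11=j.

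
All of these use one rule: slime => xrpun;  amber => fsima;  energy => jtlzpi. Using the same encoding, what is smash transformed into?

xshaq

The shift increases by 1 at each position, starting from +5: 5, 6, 7, ….
Applying it to smash: s+5=x, m+6=s, a+7=h, s+8=a, h+9=q.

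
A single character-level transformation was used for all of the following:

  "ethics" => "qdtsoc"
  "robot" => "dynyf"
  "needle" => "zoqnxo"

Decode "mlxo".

able

Shifts by position in ethics: pos 0: e→q (+12), pos 1: t→d (+10), pos 2: h→t (+12), pos 3: i→s (+10) — repeating every 2. A repeating key of period 2 is used — shifts +12, +10 over and over.
Reversing it on mlxo: m−12=a, l−10=b, x−12=l, o−10=e.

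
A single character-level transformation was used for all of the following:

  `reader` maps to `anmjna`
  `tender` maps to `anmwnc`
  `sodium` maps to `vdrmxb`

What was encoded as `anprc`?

tiger

The output letters match the input read backwards, each shifted +9: reader reversed is redaer. Read the word backwards and shift each letter +9.
Decoding anprc: shift back: a−9=r, n−9=e, p−9=g, r−9=i, c−9=t → regit; then reverse → tiger.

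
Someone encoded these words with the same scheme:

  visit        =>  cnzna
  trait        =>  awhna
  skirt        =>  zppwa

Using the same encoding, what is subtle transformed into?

zziysj

Shifts by position in visit: pos 0: v→c (+7), pos 1: i→n (+5), pos 2: s→z (+7), pos 3: i→n (+5) — repeating every 2. It's a Vigenère-style cipher with numeric key [7,5]: position i shifts by key[i mod 2].
For subtle: s+7=z, u+5=z, b+7=i, t+5=y, l+7=s, e+5=j.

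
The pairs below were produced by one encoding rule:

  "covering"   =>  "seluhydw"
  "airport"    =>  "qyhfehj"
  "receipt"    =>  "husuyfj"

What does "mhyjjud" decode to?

Compare letters: c→s is +16, o→e is +16, v→l is +16 — a constant shift. Every letter moves 16 places later in the alphabet, wrapping around z→a.
Reversing it on mhyjjud: m−16=w, h−16=r, y−16=i, j−16=t, j−16=t, u−16=e, d−16=n.

written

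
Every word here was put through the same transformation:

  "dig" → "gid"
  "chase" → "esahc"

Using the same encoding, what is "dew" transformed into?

The output letters match the input read backwards: dig reversed is gid. The word is simply reversed.
Applying it to dew: reverse → wed.

wed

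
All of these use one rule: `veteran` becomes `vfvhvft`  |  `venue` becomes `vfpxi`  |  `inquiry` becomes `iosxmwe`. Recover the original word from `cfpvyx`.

census

In veteran: v→v is +0, e→f is +1, t→v is +2, e→h is +3 — the shift increases by 1 each position. Letter i (0-indexed) is shifted by i+0, so successive shifts are 0, 1, 2, ….
Undoing it on cfpvyx: c−0=c, f−1=e, p−2=n, v−3=s, y−4=u, x−5=s.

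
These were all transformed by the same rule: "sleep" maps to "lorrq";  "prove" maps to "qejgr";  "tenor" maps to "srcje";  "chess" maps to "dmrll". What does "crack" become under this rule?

s(18)→l(11) and l(11)→o(14) fit y≡7x+15 (mod 26); the inverse of 7 mod 26 is 15. Treating letters as 0–25, the rule is x ↦ 7x + 15 (mod 26).
Applying it to crack: c(2)→7·2+15≡3=d; r(17)→7·17+15≡4=e; a(0)→7·0+15≡15=p; c(2)→7·2+15≡3=d; k(10)→7·10+15≡7=h (all mod 26).

depdh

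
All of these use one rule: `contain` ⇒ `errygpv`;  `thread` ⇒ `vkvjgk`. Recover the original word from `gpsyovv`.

In contain: c→e is +2, o→r is +3, n→r is +4, t→y is +5 — the shift increases by 1 each position. Each letter shifts forward by (position + 2), i.e. 2, 3, 4, … — the shift grows by one for each successive letter.
Decoding gpsyovv: g−2=e, p−3=m, s−4=o, y−5=t, o−6=i, v−7=o, v−8=n.

emotion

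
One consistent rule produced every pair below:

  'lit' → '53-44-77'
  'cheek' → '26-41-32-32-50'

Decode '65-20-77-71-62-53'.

patrol

l(#12)→53 and i(#9)→44: differences scale by 3, so n = 3·pos + 17. With a=1..z=26, the number is 3·pos + 17.
Decoding 65-20-77-71-62-53: 65→(65−17)÷3=16=p, 20→(20−17)÷3=1=a, 77→(77−17)÷3=20=t, 71→(71−17)÷3=18=r, 62→(62−17)÷3=15=o, 53→(53−17)÷3=12=l.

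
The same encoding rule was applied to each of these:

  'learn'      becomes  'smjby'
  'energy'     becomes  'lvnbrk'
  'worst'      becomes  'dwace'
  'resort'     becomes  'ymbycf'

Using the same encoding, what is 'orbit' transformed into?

vzkse

In learn: l→s is +7, e→m is +8, a→j is +9, r→b is +10 — the shift increases by 1 each position. Letter i (0-indexed) is shifted by i+7, so successive shifts are 7, 8, 9, ….
On orbit: o+7=v, r+8=z, b+9=k, i+10=s, t+11=e.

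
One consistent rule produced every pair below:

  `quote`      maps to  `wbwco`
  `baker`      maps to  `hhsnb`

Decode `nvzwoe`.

The shift increases by 1 at each position, starting from +6: 6, 7, 8, ….
Decoding nvzwoe: n−6=h, v−7=o, z−8=r, w−9=n, o−10=e, e−11=t.

hornet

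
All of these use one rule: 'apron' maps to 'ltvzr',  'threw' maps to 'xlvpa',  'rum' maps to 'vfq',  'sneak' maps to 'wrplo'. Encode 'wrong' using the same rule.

The shift depends on letter class: consonant p→t is +4, but vowel a→l is +11. Vowels shift forward by 11 and consonants shift forward by 4.
Applying it to wrong: w(cons)+4=a, r(cons)+4=v, o(vowel)+11=z, n(cons)+4=r, g(cons)+4=k.

avzrk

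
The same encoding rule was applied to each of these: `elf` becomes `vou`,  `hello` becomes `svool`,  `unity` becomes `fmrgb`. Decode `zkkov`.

Each pair mirrors across the alphabet (e↔v, l↔o, f↔u): positions sum to 25. Each letter is replaced by its mirror in the alphabet: a↔z, b↔y, c↔x, and so on (the Atbash cipher).
Decoding zkkov: z↔a, k↔p, k↔p, o↔l, v↔e.

apple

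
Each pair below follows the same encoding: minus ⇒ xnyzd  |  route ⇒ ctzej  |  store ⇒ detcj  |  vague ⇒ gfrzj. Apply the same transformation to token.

etvjy

The shift depends on letter class: consonant m→x is +11, but vowel i→n is +5. Vowels shift forward by 5 and consonants shift forward by 11.
Applying it to token: t(cons)+11=e, o(vowel)+5=t, k(cons)+11=v, e(vowel)+5=j, n(cons)+11=y.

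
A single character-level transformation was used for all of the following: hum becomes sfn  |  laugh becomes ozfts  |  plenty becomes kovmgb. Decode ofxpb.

This is the alphabet-reversal cipher (Atbash): a becomes z, b becomes y, etc.
Undoing it on ofxpb: o↔l, f↔u, x↔c, p↔k, b↔y.

lucky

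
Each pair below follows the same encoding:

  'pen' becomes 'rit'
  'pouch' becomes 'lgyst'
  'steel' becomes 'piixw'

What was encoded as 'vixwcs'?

The output letters match the input read backwards, each shifted +4: pen reversed is nep. The word is reversed, then every letter is shifted forward by 4.
Decoding vixwcs: shift back: v−4=r, i−4=e, x−4=t, w−4=s, c−4=y, s−4=o → retsyo; then reverse → oyster.

oyster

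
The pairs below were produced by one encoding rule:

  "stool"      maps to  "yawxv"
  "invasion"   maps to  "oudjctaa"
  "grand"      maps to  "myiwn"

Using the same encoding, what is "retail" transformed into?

Letter i (0-indexed) is shifted by i+6, so successive shifts are 6, 7, 8, ….
Applying it to retail: r+6=x, e+7=l, t+8=b, a+9=j, i+10=s, l+11=w.

xlbjsw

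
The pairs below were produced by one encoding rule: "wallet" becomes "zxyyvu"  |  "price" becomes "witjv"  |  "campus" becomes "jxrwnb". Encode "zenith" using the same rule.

This is an affine cipher: with a=0,…,z=25, each position x becomes (19x+23) mod 26.
Applying it to zenith: z(25)→19·25+23≡4=e; e(4)→19·4+23≡21=v; n(13)→19·13+23≡10=k; i(8)→19·8+23≡19=t; t(19)→19·19+23≡20=u; h(7)→19·7+23≡0=a (all mod 26).

evktua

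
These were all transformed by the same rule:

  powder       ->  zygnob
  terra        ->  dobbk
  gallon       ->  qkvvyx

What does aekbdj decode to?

quartz

Compare letters: p→z is +10, o→y is +10, w→g is +10 — a constant shift. Each letter is shifted forward by 10 in the alphabet (a Caesar shift of +10).
Undoing it on aekbdj: a−10=q, e−10=u, k−10=a, b−10=r, d−10=t, j−10=z.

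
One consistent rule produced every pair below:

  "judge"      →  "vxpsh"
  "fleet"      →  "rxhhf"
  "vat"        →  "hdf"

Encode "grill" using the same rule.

sdlxx

Two shifts are in play — +3 for a/e/i/o/u, +12 for every other letter.
For grill: g(cons)+12=s, r(cons)+12=d, i(vowel)+3=l, l(cons)+12=x, l(cons)+12=x.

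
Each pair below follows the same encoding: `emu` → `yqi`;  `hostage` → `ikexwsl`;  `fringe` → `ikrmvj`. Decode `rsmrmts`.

opinion

The output letters match the input read backwards, each shifted +4: emu reversed is ume. Two steps: reverse the string, then apply a Caesar shift of +4.
Decoding rsmrmts: shift back: r−4=n, s−4=o, m−4=i, r−4=n, m−4=i, t−4=p, s−4=o → noinipo; then reverse → opinion.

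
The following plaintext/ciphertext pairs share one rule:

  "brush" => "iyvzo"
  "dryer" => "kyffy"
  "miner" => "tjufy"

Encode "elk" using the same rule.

fsr

The shift depends on letter class: consonant b→i is +7, but vowel u→v is +1. Two shifts are in play — +1 for a/e/i/o/u, +7 for every other letter.
On elk: e(vowel)+1=f, l(cons)+7=s, k(cons)+7=r.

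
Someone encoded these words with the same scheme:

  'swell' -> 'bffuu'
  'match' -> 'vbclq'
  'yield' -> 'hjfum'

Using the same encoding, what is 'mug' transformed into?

vvp

The shift depends on letter class: consonant s→b is +9, but vowel e→f is +1. Vowels shift forward by 1 and consonants shift forward by 9.
For mug: m(cons)+9=v, u(vowel)+1=v, g(cons)+9=p.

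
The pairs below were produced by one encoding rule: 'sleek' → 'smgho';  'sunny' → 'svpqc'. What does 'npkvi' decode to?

In sleek: s→s is +0, l→m is +1, e→g is +2, e→h is +3 — the shift increases by 1 each position. The shift increases by 1 at each position, starting from +0: 0, 1, 2, ….
Reversing it on npkvi: n−0=n, p−1=o, k−2=i, v−3=s, i−4=e.

noise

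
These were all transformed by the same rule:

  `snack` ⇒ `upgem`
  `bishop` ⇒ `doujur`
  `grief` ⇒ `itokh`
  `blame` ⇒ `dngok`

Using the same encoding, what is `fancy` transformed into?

hgpea

The shift depends on letter class: consonant s→u is +2, but vowel a→g is +6. Two shifts are in play — +6 for a/e/i/o/u, +2 for every other letter.
On fancy: f(cons)+2=h, a(vowel)+6=g, n(cons)+2=p, c(cons)+2=e, y(cons)+2=a.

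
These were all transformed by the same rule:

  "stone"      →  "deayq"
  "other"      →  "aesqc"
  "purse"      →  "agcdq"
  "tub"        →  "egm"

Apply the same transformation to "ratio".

cmeua

Two shifts are in play — +12 for a/e/i/o/u, +11 for every other letter.
For ratio: r(cons)+11=c, a(vowel)+12=m, t(cons)+11=e, i(vowel)+12=u, o(vowel)+12=a.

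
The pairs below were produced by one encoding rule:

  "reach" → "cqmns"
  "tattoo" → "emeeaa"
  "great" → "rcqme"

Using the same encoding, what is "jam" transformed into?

umx

Vowels shift forward by 12 and consonants shift forward by 11.
Applying it to jam: j(cons)+11=u, a(vowel)+12=m, m(cons)+11=x.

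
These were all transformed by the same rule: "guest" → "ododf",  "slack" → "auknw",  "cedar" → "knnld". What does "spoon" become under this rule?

ayyzz

Letter i (0-indexed) is shifted by i+8, so successive shifts are 8, 9, 10, ….
On spoon: s+8=a, p+9=y, o+10=y, o+11=z, n+12=z.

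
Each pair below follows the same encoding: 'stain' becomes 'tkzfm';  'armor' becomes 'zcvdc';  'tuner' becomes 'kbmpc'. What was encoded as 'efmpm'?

s(18)→t(19) and t(19)→k(10) fit y≡17x+25 (mod 26); the inverse of 17 mod 26 is 23. This is an affine cipher: with a=0,…,z=25, each position x becomes (17x+25) mod 26.
Reversing it on efmpm: e(4)→23·(4−25)≡11=l; f(5)→23·(5−25)≡8=i; m(12)→23·(12−25)≡13=n; p(15)→23·(15−25)≡4=e; m(12)→23·(12−25)≡13=n (all mod 26).

linen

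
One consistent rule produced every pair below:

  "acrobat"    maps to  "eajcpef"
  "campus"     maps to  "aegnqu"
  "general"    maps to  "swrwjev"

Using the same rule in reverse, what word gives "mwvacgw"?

welcome

a(0)→e(4) and c(2)→a(0) fit y≡11x+4 (mod 26); the inverse of 11 mod 26 is 19. Treating letters as 0–25, the rule is x ↦ 11x + 4 (mod 26).
Decoding mwvacgw: m(12)→19·(12−4)≡22=w; w(22)→19·(22−4)≡4=e; v(21)→19·(21−4)≡11=l; a(0)→19·(0−4)≡2=c; c(2)→19·(2−4)≡14=o; g(6)→19·(6−4)≡12=m; w(22)→19·(22−4)≡4=e (all mod 26).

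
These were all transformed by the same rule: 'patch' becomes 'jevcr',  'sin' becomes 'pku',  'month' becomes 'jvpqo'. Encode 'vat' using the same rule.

The output letters match the input read backwards, each shifted +2: patch reversed is hctap. Two steps: reverse the string, then apply a Caesar shift of +2.
Applying it to vat: reverse → tav; then shift: t+2=v, a+2=c, v+2=x.

vcx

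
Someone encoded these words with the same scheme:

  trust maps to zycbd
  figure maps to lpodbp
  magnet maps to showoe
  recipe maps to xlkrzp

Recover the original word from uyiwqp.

orange

In trust: t→z is +6, r→y is +7, u→c is +8, s→b is +9 — the shift increases by 1 each position. Letter i (0-indexed) is shifted by i+6, so successive shifts are 6, 7, 8, ….
Reversing it on uyiwqp: u−6=o, y−7=r, i−8=a, w−9=n, q−10=g, p−11=e.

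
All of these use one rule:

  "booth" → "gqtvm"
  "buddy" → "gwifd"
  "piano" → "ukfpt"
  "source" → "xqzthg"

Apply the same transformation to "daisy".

icnud

Shifts by position in booth: pos 0: b→g (+5), pos 1: o→q (+2), pos 2: o→t (+5), pos 3: t→v (+2) — repeating every 2. It's a Vigenère-style cipher with numeric key [5,2]: position i shifts by key[i mod 2].
For daisy: d+5=i, a+2=c, i+5=n, s+2=u, y+5=d.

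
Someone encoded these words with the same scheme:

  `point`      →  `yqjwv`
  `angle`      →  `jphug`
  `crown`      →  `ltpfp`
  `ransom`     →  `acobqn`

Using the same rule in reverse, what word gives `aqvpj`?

rough

Shifts by position in point: pos 0: p→y (+9), pos 1: o→q (+2), pos 2: i→j (+1), pos 3: n→w (+9), pos 4: t→v (+2) — repeating every 3. The shifts repeat in a cycle of length 3: positions 0,1,… shift by +9, +2, +1, then the pattern repeats.
Decoding aqvpj: a−9=r, q−2=o, v−1=u, p−9=g, j−2=h.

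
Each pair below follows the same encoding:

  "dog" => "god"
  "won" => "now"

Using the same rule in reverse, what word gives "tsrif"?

The output letters match the input read backwards: dog reversed is god. It's just the letters in reverse order.
Reversing it on tsrif: then reverse → first.

first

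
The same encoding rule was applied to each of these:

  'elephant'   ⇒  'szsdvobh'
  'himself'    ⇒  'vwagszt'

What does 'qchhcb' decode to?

cotton

It's a constant shift of +14 (ROT14).
Decoding qchhcb: q−14=c, c−14=o, h−14=t, h−14=t, c−14=o, b−14=n.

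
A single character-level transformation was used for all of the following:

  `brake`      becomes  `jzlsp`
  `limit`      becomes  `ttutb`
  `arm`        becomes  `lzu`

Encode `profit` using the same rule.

xzzntb

The shift depends on letter class: consonant b→j is +8, but vowel a→l is +11. Vowels shift forward by 11 and consonants shift forward by 8.
On profit: p(cons)+8=x, r(cons)+8=z, o(vowel)+11=z, f(cons)+8=n, i(vowel)+11=t, t(cons)+8=b.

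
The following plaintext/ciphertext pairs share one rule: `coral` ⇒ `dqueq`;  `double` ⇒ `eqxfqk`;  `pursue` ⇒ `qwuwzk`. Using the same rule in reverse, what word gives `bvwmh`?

attic

In coral: c→d is +1, o→q is +2, r→u is +3, a→e is +4 — the shift increases by 1 each position. The shift increases by 1 at each position, starting from +1: 1, 2, 3, ….
Decoding bvwmh: b−1=a, v−2=t, w−3=t, m−4=i, h−5=c.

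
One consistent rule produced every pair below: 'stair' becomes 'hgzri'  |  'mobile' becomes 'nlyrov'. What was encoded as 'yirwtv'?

Each pair mirrors across the alphabet (s↔h, t↔g, a↔z): positions sum to 25. Letters are reflected about the middle of the alphabet (position → 25−position): Atbash.
Decoding yirwtv: y↔b, i↔r, r↔i, w↔d, t↔g, v↔e.

bridge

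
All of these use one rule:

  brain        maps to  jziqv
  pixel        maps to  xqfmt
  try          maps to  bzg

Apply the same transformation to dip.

Every letter moves 8 places later in the alphabet, wrapping around z→a.
For dip: d+8=l, i+8=q, p+8=x.

lqx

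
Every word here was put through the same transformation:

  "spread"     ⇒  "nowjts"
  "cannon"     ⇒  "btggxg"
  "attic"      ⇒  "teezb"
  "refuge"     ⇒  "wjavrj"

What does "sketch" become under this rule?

s(18)→n(13) and p(15)→o(14) fit y≡17x+19 (mod 26); the inverse of 17 mod 26 is 23. Each letter's alphabet position (a=0..z=25) is mapped through 17·x+19 mod 26 — an affine cipher.
On sketch: s(18)→17·18+19≡13=n; k(10)→17·10+19≡7=h; e(4)→17·4+19≡9=j; t(19)→17·19+19≡4=e; c(2)→17·2+19≡1=b; h(7)→17·7+19≡8=i (all mod 26).

nhjebi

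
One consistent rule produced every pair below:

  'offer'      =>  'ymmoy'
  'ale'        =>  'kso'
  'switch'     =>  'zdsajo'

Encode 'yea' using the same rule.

fok

The shift depends on letter class: consonant f→m is +7, but vowel o→y is +10. Vowels shift forward by 10 and consonants shift forward by 7.
On yea: y(cons)+7=f, e(vowel)+10=o, a(vowel)+10=k.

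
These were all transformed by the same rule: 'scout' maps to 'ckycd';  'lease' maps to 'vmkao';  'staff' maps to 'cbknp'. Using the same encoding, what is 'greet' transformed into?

qzomd

Shifts by position in scout: pos 0: s→c (+10), pos 1: c→k (+8), pos 2: o→y (+10), pos 3: u→c (+8) — repeating every 2. It's a Vigenère-style cipher with numeric key [10,8]: position i shifts by key[i mod 2].
For greet: g+10=q, r+8=z, e+10=o, e+8=m, t+10=d.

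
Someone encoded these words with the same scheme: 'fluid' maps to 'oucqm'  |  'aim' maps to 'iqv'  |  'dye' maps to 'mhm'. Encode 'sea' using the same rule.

Vowels shift forward by 8 and consonants shift forward by 9.
On sea: s(cons)+9=b, e(vowel)+8=m, a(vowel)+8=i.

bmi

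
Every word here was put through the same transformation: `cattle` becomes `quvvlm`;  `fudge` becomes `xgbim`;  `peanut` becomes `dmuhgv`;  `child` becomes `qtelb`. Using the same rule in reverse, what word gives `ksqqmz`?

soccer

c(2)→q(16) and a(0)→u(20) fit y≡11x+20 (mod 26); the inverse of 11 mod 26 is 19. Treating letters as 0–25, the rule is x ↦ 11x + 20 (mod 26).
Reversing it on ksqqmz: k(10)→19·(10−20)≡18=s; s(18)→19·(18−20)≡14=o; q(16)→19·(16−20)≡2=c; q(16)→19·(16−20)≡2=c; m(12)→19·(12−20)≡4=e; z(25)→19·(25−20)≡17=r (all mod 26).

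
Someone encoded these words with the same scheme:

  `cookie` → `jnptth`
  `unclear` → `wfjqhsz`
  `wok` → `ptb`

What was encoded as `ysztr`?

Read the word backwards and shift each letter +5.
Decoding ysztr: shift back: y−5=t, s−5=n, z−5=u, t−5=o, r−5=m → tnuom; then reverse → mount.

mount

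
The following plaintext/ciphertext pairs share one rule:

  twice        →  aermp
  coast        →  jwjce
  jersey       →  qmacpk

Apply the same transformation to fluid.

mtdso

The shift increases by 1 at each position, starting from +7: 7, 8, 9, ….
On fluid: f+7=m, l+8=t, u+9=d, i+10=s, d+11=o.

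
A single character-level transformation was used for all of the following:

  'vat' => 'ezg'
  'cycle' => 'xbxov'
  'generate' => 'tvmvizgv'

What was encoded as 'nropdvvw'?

Each pair mirrors across the alphabet (v↔e, a↔z, t↔g): positions sum to 25. Letters are reflected about the middle of the alphabet (position → 25−position): Atbash.
Reversing it on nropdvvw: n↔m, r↔i, o↔l, p↔k, d↔w, v↔e, v↔e, w↔d.

milkweed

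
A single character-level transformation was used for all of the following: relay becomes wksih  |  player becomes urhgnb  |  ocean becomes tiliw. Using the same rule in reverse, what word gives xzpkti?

In relay: r→w is +5, e→k is +6, l→s is +7, a→i is +8 — the shift increases by 1 each position. Letter i (0-indexed) is shifted by i+5, so successive shifts are 5, 6, 7, ….
Undoing it on xzpkti: x−5=s, z−6=t, p−7=i, k−8=c, t−9=k, i−10=y.

sticky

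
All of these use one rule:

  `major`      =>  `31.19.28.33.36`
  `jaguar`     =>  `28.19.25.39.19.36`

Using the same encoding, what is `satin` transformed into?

37.19.38.27.32

Each letter is replaced by its alphabet position (a=1..z=26) + 18.
For satin: s=19→37, a=1→19, t=20→38, i=9→27, n=14→32.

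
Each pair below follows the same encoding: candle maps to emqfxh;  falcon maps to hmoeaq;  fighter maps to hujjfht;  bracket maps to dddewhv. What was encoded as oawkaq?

motion

Shifts by position in candle: pos 0: c→e (+2), pos 1: a→m (+12), pos 2: n→q (+3), pos 3: d→f (+2), pos 4: l→x (+12), pos 5: e→h (+3) — repeating every 3. It's a Vigenère-style cipher with numeric key [2,12,3]: position i shifts by key[i mod 3].
Decoding oawkaq: o−2=m, a−12=o, w−3=t, k−2=i, a−12=o, q−3=n.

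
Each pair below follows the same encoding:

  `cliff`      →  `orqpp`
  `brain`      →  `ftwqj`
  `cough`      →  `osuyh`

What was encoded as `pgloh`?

Treating letters as 0–25, the rule is x ↦ 9x + 22 (mod 26).
Reversing it on pgloh: p(15)→3·(15−22)≡5=f; g(6)→3·(6−22)≡4=e; l(11)→3·(11−22)≡19=t; o(14)→3·(14−22)≡2=c; h(7)→3·(7−22)≡7=h (all mod 26).

fetch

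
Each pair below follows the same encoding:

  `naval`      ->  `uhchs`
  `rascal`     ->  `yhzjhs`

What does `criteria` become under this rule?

Compare letters: n→u is +7, a→h is +7, v→c is +7 — a constant shift. This is a Caesar cipher with shift 7.
For criteria: c+7=j, r+7=y, i+7=p, t+7=a, e+7=l, r+7=y, i+7=p, a+7=h.

jypalyph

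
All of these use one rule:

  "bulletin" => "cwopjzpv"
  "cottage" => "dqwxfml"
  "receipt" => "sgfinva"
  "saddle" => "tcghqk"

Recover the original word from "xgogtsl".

In bulletin: b→c is +1, u→w is +2, l→o is +3, l→p is +4 — the shift increases by 1 each position. Each letter shifts forward by (position + 1), i.e. 1, 2, 3, … — the shift grows by one for each successive letter.
Decoding xgogtsl: x−1=w, g−2=e, o−3=l, g−4=c, t−5=o, s−6=m, l−7=e.

welcome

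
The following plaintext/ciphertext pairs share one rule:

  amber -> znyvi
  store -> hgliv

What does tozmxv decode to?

This is the alphabet-reversal cipher (Atbash): a becomes z, b becomes y, etc.
Reversing it on tozmxv: t↔g, o↔l, z↔a, m↔n, x↔c, v↔e.

glance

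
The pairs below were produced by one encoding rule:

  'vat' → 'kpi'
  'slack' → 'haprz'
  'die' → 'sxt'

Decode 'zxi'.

kit

Compare letters: v→k is +15, a→p is +15, t→i is +15 — a constant shift. Every letter moves 15 places later in the alphabet, wrapping around z→a.
Decoding zxi: z−15=k, x−15=i, i−15=t.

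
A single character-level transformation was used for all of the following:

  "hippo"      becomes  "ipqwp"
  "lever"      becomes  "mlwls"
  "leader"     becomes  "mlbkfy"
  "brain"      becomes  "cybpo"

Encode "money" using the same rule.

Shifts by position in hippo: pos 0: h→i (+1), pos 1: i→p (+7), pos 2: p→q (+1), pos 3: p→w (+7) — repeating every 2. The shifts repeat in a cycle of length 2: positions 0,1,… shift by +1, +7, then the pattern repeats.
On money: m+1=n, o+7=v, n+1=o, e+7=l, y+1=z.

nvolz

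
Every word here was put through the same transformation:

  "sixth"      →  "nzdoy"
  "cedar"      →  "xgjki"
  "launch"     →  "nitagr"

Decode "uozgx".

ratio

The output letters match the input read backwards, each shifted +6: sixth reversed is htxis. Read the word backwards and shift each letter +6.
Decoding uozgx: shift back: u−6=o, o−6=i, z−6=t, g−6=a, x−6=r → oitar; then reverse → ratio.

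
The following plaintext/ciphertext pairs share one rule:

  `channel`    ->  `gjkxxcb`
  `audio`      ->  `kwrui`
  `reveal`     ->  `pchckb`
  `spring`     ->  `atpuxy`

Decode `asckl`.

sweat

c(2)→g(6) and h(7)→j(9) fit y≡11x+10 (mod 26); the inverse of 11 mod 26 is 19. This is an affine cipher: with a=0,…,z=25, each position x becomes (11x+10) mod 26.
Reversing it on asckl: a(0)→19·(0−10)≡18=s; s(18)→19·(18−10)≡22=w; c(2)→19·(2−10)≡4=e; k(10)→19·(10−10)≡0=a; l(11)→19·(11−10)≡19=t (all mod 26).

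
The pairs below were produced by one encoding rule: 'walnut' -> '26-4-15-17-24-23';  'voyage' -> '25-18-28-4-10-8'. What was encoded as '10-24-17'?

gun

w is letter #23 and maps to 26: an offset of 3. The number is (letter's place in the alphabet, a=1) + 3.
Undoing it on 10-24-17: 10→(10−3)÷1=7=g, 24→(24−3)÷1=21=u, 17→(17−3)÷1=14=n.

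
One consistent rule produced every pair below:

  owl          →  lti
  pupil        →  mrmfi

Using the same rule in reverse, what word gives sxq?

vat

Compare letters: o→l is +23, w→t is +23, l→i is +23 — a constant shift. This is a Caesar cipher with shift 23.
Reversing it on sxq: s−23=v, x−23=a, q−23=t.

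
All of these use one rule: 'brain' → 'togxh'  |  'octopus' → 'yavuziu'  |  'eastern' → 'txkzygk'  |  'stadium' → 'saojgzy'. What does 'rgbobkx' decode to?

The output letters match the input read backwards, each shifted +6: brain reversed is niarb. The word is reversed, then every letter is shifted forward by 6.
Undoing it on rgbobkx: shift back: r−6=l, g−6=a, b−6=v, o−6=i, b−6=v, k−6=e, x−6=r → laviver; then reverse → revival.

revival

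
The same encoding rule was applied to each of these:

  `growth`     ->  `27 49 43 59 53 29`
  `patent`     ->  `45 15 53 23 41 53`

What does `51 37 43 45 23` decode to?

g(#7)→27 and r(#18)→49: differences scale by 2, so n = 2·pos + 13. With a=1..z=26, the number is 2·pos + 13.
Undoing it on 51 37 43 45 23: 51→(51−13)÷2=19=s, 37→(37−13)÷2=12=l, 43→(43−13)÷2=15=o, 45→(45−13)÷2=16=p, 23→(23−13)÷2=5=e.

slope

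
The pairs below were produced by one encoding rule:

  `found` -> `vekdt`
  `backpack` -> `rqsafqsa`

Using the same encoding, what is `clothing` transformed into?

Every letter moves 16 places later in the alphabet, wrapping around z→a.
On clothing: c+16=s, l+16=b, o+16=e, t+16=j, h+16=x, i+16=y, n+16=d, g+16=w.

sbejxydw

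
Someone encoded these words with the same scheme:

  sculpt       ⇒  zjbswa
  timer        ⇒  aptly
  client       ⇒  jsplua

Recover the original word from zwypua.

Compare letters: s→z is +7, c→j is +7, u→b is +7 — a constant shift. It's a constant shift of +7 (ROT7).
Undoing it on zwypua: z−7=s, w−7=p, y−7=r, p−7=i, u−7=n, a−7=t.

sprint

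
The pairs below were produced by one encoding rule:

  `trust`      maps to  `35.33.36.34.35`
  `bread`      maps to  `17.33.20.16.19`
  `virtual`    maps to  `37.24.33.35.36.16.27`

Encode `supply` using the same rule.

34.36.31.31.27.40

t is letter #20 and maps to 35: an offset of 15. Each letter is replaced by its alphabet position (a=1..z=26) + 15.
On supply: s=19→34, u=21→36, p=16→31, p=16→31, l=12→27, y=25→40.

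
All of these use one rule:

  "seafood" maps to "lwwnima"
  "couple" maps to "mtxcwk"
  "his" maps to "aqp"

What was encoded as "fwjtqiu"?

The output letters match the input read backwards, each shifted +8: seafood reversed is doofaes. The word is reversed, then every letter is shifted forward by 8.
Decoding fwjtqiu: shift back: f−8=x, w−8=o, j−8=b, t−8=l, q−8=i, i−8=a, u−8=m → xobliam; then reverse → mailbox.

mailbox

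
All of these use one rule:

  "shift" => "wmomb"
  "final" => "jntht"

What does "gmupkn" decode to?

Letter i (0-indexed) is shifted by i+4, so successive shifts are 4, 5, 6, ….
Undoing it on gmupkn: g−4=c, m−5=h, u−6=o, p−7=i, k−8=c, n−9=e.

choice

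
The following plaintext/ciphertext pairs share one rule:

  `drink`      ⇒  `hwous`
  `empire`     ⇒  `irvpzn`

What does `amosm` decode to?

while

In drink: d→h is +4, r→w is +5, i→o is +6, n→u is +7 — the shift increases by 1 each position. Letter i (0-indexed) is shifted by i+4, so successive shifts are 4, 5, 6, ….
Undoing it on amosm: a−4=w, m−5=h, o−6=i, s−7=l, m−8=e.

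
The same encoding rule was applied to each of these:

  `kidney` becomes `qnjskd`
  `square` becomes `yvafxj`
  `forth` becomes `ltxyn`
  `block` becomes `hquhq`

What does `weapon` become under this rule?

Shifts by position in kidney: pos 0: k→q (+6), pos 1: i→n (+5), pos 2: d→j (+6), pos 3: n→s (+5) — repeating every 2. A repeating key of period 2 is used — shifts +6, +5 over and over.
Applying it to weapon: w+6=c, e+5=j, a+6=g, p+5=u, o+6=u, n+5=s.

cjguus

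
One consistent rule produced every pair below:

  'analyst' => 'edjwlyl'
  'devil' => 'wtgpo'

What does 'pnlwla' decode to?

The output letters match the input read backwards, each shifted +11: analyst reversed is tsylana. Read the word backwards and shift each letter +11.
Reversing it on pnlwla: shift back: p−11=e, n−11=c, l−11=a, w−11=l, l−11=a, a−11=p → ecalap; then reverse → palace.

palace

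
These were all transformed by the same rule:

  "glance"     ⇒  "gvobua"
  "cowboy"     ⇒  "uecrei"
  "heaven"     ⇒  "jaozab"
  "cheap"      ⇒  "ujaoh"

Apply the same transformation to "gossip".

geqqmh

g(6)→g(6) and l(11)→v(21) fit y≡3x+14 (mod 26); the inverse of 3 mod 26 is 9. This is an affine cipher: with a=0,…,z=25, each position x becomes (3x+14) mod 26.
On gossip: g(6)→3·6+14≡6=g; o(14)→3·14+14≡4=e; s(18)→3·18+14≡16=q; s(18)→3·18+14≡16=q; i(8)→3·8+14≡12=m; p(15)→3·15+14≡7=h (all mod 26).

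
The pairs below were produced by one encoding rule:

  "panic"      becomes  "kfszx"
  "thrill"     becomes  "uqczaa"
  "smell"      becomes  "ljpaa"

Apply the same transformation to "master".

jflupc

p(15)→k(10) and a(0)→f(5) fit y≡9x+5 (mod 26); the inverse of 9 mod 26 is 3. Each letter's alphabet position (a=0..z=25) is mapped through 9·x+5 mod 26 — an affine cipher.
On master: m(12)→9·12+5≡9=j; a(0)→9·0+5≡5=f; s(18)→9·18+5≡11=l; t(19)→9·19+5≡20=u; e(4)→9·4+5≡15=p; r(17)→9·17+5≡2=c (all mod 26).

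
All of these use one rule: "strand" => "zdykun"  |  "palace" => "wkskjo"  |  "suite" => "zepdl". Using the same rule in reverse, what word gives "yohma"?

Shifts by position in strand: pos 0: s→z (+7), pos 1: t→d (+10), pos 2: r→y (+7), pos 3: a→k (+10) — repeating every 2. The shifts repeat in a cycle of length 2: positions 0,1,… shift by +7, +10, then the pattern repeats.
Reversing it on yohma: y−7=r, o−10=e, h−7=a, m−10=c, a−7=t.

react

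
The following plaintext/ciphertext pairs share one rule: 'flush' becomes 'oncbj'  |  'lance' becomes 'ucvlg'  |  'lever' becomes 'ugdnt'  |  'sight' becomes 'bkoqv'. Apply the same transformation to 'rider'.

aklnt

A repeating key of period 3 is used — shifts +9, +2, +8 over and over.
Applying it to rider: r+9=a, i+2=k, d+8=l, e+9=n, r+2=t.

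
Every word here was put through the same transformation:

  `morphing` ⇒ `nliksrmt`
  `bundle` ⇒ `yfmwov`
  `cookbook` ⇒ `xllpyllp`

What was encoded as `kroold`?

pillow

Each pair mirrors across the alphabet (m↔n, o↔l, r↔i): positions sum to 25. This is the alphabet-reversal cipher (Atbash): a becomes z, b becomes y, etc.
Reversing it on kroold: k↔p, r↔i, o↔l, o↔l, l↔o, d↔w.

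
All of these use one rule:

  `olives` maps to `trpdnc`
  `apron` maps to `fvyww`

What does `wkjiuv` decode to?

recall

Each letter shifts forward by (position + 5), i.e. 5, 6, 7, … — the shift grows by one for each successive letter.
Decoding wkjiuv: w−5=r, k−6=e, j−7=c, i−8=a, u−9=l, v−10=l.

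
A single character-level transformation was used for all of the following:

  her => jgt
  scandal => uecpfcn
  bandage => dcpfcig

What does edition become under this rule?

gfkvkqp

This is a Caesar cipher with shift 2.
On edition: e+2=g, d+2=f, i+2=k, t+2=v, i+2=k, o+2=q, n+2=p.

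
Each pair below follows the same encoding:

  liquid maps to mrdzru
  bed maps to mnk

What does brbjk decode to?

basis

The output letters match the input read backwards, each shifted +9: liquid reversed is diuqil. The word is reversed, then every letter is shifted forward by 9.
Reversing it on brbjk: shift back: b−9=s, r−9=i, b−9=s, j−9=a, k−9=b → sisab; then reverse → basis.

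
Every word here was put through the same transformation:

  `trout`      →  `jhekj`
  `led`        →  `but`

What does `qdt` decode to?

Compare letters: t→j is +16, r→h is +16, o→e is +16 — a constant shift. Every letter moves 16 places later in the alphabet, wrapping around z→a.
Undoing it on qdt: q−16=a, d−16=n, t−16=d.

and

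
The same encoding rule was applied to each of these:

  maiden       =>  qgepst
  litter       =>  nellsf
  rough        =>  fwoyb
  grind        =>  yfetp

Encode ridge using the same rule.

fepys

m(12)→q(16) and a(0)→g(6) fit y≡3x+6 (mod 26); the inverse of 3 mod 26 is 9. Treating letters as 0–25, the rule is x ↦ 3x + 6 (mod 26).
For ridge: r(17)→3·17+6≡5=f; i(8)→3·8+6≡4=e; d(3)→3·3+6≡15=p; g(6)→3·6+6≡24=y; e(4)→3·4+6≡18=s (all mod 26).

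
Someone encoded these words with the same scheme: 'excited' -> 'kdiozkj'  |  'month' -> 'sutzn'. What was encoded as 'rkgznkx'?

Compare letters: e→k is +6, x→d is +6, c→i is +6 — a constant shift. It's a constant shift of +6 (ROT6).
Reversing it on rkgznkx: r−6=l, k−6=e, g−6=a, z−6=t, n−6=h, k−6=e, x−6=r.

leather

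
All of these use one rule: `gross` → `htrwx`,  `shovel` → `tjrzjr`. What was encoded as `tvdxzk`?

In gross: g→h is +1, r→t is +2, o→r is +3, s→w is +4 — the shift increases by 1 each position. The shift increases by 1 at each position, starting from +1: 1, 2, 3, ….
Undoing it on tvdxzk: t−1=s, v−2=t, d−3=a, x−4=t, z−5=u, k−6=e.

statue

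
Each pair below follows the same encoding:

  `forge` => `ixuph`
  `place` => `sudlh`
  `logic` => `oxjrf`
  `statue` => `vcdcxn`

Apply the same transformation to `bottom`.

It's a Vigenère-style cipher with numeric key [3,9]: position i shifts by key[i mod 2].
For bottom: b+3=e, o+9=x, t+3=w, t+9=c, o+3=r, m+9=v.

exwcrv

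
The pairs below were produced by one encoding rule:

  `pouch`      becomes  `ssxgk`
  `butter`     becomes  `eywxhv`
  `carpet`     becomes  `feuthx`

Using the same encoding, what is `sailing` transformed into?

velplrj

Shifts by position in pouch: pos 0: p→s (+3), pos 1: o→s (+4), pos 2: u→x (+3), pos 3: c→g (+4) — repeating every 2. The shifts repeat in a cycle of length 2: positions 0,1,… shift by +3, +4, then the pattern repeats.
Applying it to sailing: s+3=v, a+4=e, i+3=l, l+4=p, i+3=l, n+4=r, g+3=j.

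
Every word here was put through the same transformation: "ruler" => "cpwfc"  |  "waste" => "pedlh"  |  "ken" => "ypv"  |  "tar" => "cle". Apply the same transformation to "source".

The output letters match the input read backwards, each shifted +11: ruler reversed is relur. Read the word backwards and shift each letter +11.
Applying it to source: reverse → ecruos; then shift: e+11=p, c+11=n, r+11=c, u+11=f, o+11=z, s+11=d.

pncfzd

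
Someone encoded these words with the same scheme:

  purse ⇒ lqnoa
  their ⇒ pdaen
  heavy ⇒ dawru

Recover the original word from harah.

It's a constant shift of +22 (ROT22).
Decoding harah: h−22=l, a−22=e, r−22=v, a−22=e, h−22=l.

level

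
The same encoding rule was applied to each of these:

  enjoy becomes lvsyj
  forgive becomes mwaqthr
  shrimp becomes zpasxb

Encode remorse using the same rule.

The shift increases by 1 at each position, starting from +7: 7, 8, 9, ….
On remorse: r+7=y, e+8=m, m+9=v, o+10=y, r+11=c, s+12=e, e+13=r.

ymvycer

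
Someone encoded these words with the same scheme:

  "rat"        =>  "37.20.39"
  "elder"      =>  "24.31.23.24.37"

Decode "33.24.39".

net

r is letter #18 and maps to 37: an offset of 19. Each letter is replaced by its alphabet position (a=1..z=26) + 19.
Reversing it on 33.24.39: 33→(33−19)÷1=14=n, 24→(24−19)÷1=5=e, 39→(39−19)÷1=20=t.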